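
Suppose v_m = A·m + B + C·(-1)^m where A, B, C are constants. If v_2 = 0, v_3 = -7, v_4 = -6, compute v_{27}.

At m = 2, 3, 4: 2A + B + C = 0; 3A + B - C = -7; 4A + B + C = -6.
Subtracting the first from the second: A - 2C = -7.
Subtracting the second from the third: A + 2C = 1.
Solving: C = 2, A = -3, then B = 4.
So v_m = -3·m + 4 + 2·(-1)^m; at m=27 this is -79.

-79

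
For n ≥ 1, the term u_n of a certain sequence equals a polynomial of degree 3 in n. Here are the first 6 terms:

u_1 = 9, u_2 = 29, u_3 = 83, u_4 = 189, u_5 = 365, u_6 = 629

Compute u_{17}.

14489

1st diffs: 20, 54, 106, 176, 264.
2nd diffs: 34, 52, 70, 88.
3rd diffs: 18, 18, 18 (constant).
So u_n = 3n^3 - n^2 + 2n + 5.
Evaluating at n = 17 gives u_{17} = 14489.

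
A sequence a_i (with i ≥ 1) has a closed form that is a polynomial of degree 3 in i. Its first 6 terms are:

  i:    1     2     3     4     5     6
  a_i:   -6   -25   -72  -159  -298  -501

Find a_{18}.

-12297

1st diffs: -19, -47, -87, -139, -203.
2nd diffs: -28, -40, -52, -64.
3rd diffs: -12, -12, -12 (constant).
Newton forward-difference form: a_i = -6 + (-19)·C(i-1,1) + (-28)·C(i-1,2) + (-12)·C(i-1,3).
At i = 18: i-1 = 17, so a_{18} = -6 - 323 - 3808 - 8160 = -12297.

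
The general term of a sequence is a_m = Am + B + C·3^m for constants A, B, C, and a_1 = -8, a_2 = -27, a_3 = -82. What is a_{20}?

-10460353221

Write the equations: A + B + 3C = -8; 2A + B + 9C = -27; 3A + B + 27C = -82.
Subtracting the first from the second: A + 6C = -19.
Subtracting the second from the third: A + 18C = -55.
Solving: C = -3, A = -1, then B = 2.
Hence a_{20} = -1·20 + 2 + (-3)·3486784401 = -10460353221.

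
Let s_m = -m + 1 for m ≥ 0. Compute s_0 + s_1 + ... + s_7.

Over m = 0..7: Σm = 28.
Total = (-1)·28 + (1)·8 = -20.

-20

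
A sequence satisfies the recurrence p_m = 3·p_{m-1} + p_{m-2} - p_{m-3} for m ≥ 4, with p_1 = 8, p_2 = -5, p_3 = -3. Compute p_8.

-2172

Applying the relation repeatedly:
p_4 = -22  p_5 = -64  p_6 = -211  p_7 = -675  p_8 = -2172.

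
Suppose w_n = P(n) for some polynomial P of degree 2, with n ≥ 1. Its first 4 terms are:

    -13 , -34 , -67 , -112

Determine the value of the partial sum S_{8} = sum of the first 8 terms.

-1364

1st diffs: -21, -33, -45.
2nd diffs: -12, -12 (constant).
So w_n = -6n^2 - 3n - 4.
Continuing: -169, -238, -319, -412.
Summing n = 1..8 (8 terms) gives -1364.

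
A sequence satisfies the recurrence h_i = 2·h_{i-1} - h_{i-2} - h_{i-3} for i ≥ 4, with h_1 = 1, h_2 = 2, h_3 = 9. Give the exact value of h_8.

-45

Compute successive terms:
h_4 = 15;  h_5 = 19;  h_6 = 14;  h_7 = -6;  h_8 = -45.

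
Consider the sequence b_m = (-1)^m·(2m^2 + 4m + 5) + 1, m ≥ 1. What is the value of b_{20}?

(-1)^20 = 1; 2m^2 + 4m + 5 at m=20 is 885; so b_{20} = 886.

886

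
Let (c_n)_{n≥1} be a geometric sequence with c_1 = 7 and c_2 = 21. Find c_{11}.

413343

Common ratio r = 3.
c_n = 7·3^(n-1).
c_{11} = 7·3^10 = 413343.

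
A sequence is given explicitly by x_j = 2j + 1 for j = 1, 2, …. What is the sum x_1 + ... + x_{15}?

Over j = 1..15: Σj = 120.
Total = (2)·120 + (1)·15 = 255.

255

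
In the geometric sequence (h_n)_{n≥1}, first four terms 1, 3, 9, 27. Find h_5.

Common ratio r = 3.
h_n = 1·3^(n-1).
h_5 = 1·3^4 = 81.

81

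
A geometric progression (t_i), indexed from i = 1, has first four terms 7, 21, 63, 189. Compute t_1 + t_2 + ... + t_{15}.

50221171

Common ratio r = 3.
t_i = 7·3^(i-1).
S = 7·(3^15 - 1)/(3 - 1) = 7·(14348907 - 1)/(2) = 50221171.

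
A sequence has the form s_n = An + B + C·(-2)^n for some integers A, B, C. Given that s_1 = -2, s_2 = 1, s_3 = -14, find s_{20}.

Write the equations: A + B - 2C = -2; 2A + B + 4C = 1; 3A + B - 8C = -14.
Subtracting the first from the second: A + 6C = 3.
Subtracting the second from the third: A - 12C = -15.
Solving: C = 1, A = -3, then B = 3.
So s_n = -3·n + 3 + 1·(-2)^n; at n=20 this is 1048519.

1048519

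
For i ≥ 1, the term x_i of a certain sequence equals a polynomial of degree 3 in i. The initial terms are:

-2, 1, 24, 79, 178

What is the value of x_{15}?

6228

1st diffs: 3, 23, 55, 99.
2nd diffs: 20, 32, 44.
3rd diffs: 12, 12 (constant).
So x_i = 2i^3 - 2i^2 - 5i + 3.
Evaluating at i = 15 gives x_{15} = 6228.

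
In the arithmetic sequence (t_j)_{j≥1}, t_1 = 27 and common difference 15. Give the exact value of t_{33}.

t_j = 27 + (j - 1)·15.
t_{33} = 27 + 32·15 = 507.

507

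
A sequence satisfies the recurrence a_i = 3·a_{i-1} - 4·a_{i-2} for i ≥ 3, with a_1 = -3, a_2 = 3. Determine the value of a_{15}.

-21579

Iterate the recurrence:
a_3 = 21, a_4 = 51, a_5 = 69, …, a_{12} = 12147, a_{13} = 24837, a_{14} = 25923, a_{15} = -21579.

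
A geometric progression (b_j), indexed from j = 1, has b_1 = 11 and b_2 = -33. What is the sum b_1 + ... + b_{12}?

Common ratio r = -3.
b_j = 11·(-3)^(j-1).
S = 11·((-3)^12 - 1)/(-3 - 1) = 11·(531441 - 1)/(-4) = -1461460.

-1461460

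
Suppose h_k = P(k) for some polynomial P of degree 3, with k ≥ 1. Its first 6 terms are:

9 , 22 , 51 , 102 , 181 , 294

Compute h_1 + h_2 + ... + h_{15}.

16970

1st diffs: 13, 29, 51, 79, 113.
2nd diffs: 16, 22, 28, 34.
3rd diffs: 6, 6, 6 (constant).
Newton forward-difference form: h_k = 9 + 13·C(k-1,1) + 16·C(k-1,2) + 6·C(k-1,3).
Continuing: …, 447, 646, 897, 1206, …, h_{15} = 3831.
Summing k = 1..15 (15 terms) gives 16970.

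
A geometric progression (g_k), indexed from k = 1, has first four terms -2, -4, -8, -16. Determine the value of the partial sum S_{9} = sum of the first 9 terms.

-1022

Common ratio r = 2.
g_k = (-2)·2^(k-1).
S = (-2)·(2^9 - 1)/(2 - 1) = (-2)·(512 - 1)/(1) = -1022.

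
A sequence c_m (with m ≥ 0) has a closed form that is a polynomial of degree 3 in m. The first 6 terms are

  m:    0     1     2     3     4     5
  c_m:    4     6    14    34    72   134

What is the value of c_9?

1st diffs: 2, 8, 20, 38, 62.
2nd diffs: 6, 12, 18, 24.
3rd diffs: 6, 6, 6 (constant).
So c_m = m^3 + m + 4.
Evaluating at m = 9 gives c_9 = 742.

742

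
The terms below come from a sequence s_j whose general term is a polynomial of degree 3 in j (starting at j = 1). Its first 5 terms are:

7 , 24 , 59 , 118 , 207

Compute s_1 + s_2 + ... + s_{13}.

1st diffs: 17, 35, 59, 89.
2nd diffs: 18, 24, 30.
3rd diffs: 6, 6 (constant).
Newton forward-difference form: s_j = 7 + 17·C(j-1,1) + 18·C(j-1,2) + 6·C(j-1,3).
Continuing: …, 332, 499, 714, 983, …, s_{13} = 2719.
Summing j = 1..13 (13 terms) gives 10855.

10855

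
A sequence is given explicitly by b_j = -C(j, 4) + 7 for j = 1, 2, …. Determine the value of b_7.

C(7, 4) = 35, so b_7 = -28.

-28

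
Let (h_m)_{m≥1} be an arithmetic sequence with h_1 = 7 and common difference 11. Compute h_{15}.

h_m = 7 + (m - 1)·11.
h_{15} = 7 + 14·11 = 161.

161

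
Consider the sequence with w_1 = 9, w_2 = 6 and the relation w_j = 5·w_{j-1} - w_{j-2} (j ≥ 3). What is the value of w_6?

2271

Iterate the recurrence:
w_3 = 21  w_4 = 99  w_5 = 474  w_6 = 2271.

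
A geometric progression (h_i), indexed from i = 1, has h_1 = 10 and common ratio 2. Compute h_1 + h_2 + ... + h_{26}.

h_i = 10·2^(i-1).
S = 10·(2^26 - 1)/(2 - 1) = 10·(67108864 - 1)/(1) = 671088630.

671088630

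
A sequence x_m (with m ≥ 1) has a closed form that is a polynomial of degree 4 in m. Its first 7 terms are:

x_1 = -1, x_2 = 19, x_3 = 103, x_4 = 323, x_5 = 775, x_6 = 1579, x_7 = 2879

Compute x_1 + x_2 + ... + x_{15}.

1st diffs: 20, 84, 220, 452, 804, 1300.
2nd diffs: 64, 136, 232, 352, 496.
3rd diffs: 72, 96, 120, 144.
4th diffs: 24, 24, 24 (constant).
Newton forward-difference form: x_m = -1 + 20·C(m-1,1) + 64·C(m-1,2) + 72·C(m-1,3) + 24·C(m-1,4).
Continuing: …, 4843, 7663, 11555, 16759, …, x_{15} = 56335.
Summing m = 1..15 (15 terms) gives 201557.

201557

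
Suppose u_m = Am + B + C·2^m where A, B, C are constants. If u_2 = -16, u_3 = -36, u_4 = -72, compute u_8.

At m = 2, 3, 4: 2A + B + 4C = -16; 3A + B + 8C = -36; 4A + B + 16C = -72.
Subtracting the first from the second: A + 4C = -20.
Subtracting the second from the third: A + 8C = -36.
Solving: C = -4, A = -4, then B = 8.
Hence u_8 = -4·8 + 8 + (-4)·256 = -1048.

-1048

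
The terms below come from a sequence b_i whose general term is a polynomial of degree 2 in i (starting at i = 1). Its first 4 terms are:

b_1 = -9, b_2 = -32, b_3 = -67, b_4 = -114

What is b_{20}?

-2498

1st diffs: -23, -35, -47.
2nd diffs: -12, -12 (constant).
Newton forward-difference form: b_i = -9 + (-23)·C(i-1,1) + (-12)·C(i-1,2).
At i = 20: i-1 = 19, so b_{20} = -9 - 437 - 2052 = -2498.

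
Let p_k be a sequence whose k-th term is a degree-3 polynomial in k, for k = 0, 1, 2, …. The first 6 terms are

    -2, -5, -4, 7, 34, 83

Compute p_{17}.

4571

1st diffs: -3, 1, 11, 27, 49.
2nd diffs: 4, 10, 16, 22.
3rd diffs: 6, 6, 6 (constant).
So p_k = k^3 - k^2 - 3k - 2.
Evaluating at k = 17 gives p_{17} = 4571.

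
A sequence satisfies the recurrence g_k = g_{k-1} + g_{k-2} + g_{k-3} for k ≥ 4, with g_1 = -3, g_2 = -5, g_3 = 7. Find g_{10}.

Step forward from the initial values:
g_4 = -1  g_5 = 1  g_6 = 7  g_7 = 7  g_8 = 15  g_9 = 29  g_{10} = 51.

51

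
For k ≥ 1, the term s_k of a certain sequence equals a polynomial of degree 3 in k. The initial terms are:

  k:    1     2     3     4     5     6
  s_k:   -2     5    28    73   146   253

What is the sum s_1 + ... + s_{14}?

1st diffs: 7, 23, 45, 73, 107.
2nd diffs: 16, 22, 28, 34.
3rd diffs: 6, 6, 6 (constant).
Newton forward-difference form: s_k = -2 + 7·C(k-1,1) + 16·C(k-1,2) + 6·C(k-1,3).
Continuing: …, 400, 593, 838, 1141, …, s_{14} = 3053.
Summing k = 1..14 (14 terms) gives 12439.

12439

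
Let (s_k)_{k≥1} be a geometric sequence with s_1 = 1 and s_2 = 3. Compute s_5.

81

Common ratio r = 3.
s_k = 1·3^(k-1).
s_5 = 1·3^4 = 81.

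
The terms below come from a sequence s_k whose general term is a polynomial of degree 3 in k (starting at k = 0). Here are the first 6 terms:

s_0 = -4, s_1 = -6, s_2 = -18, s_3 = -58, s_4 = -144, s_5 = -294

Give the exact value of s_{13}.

-5958

1st diffs: -2, -12, -40, -86, -150.
2nd diffs: -10, -28, -46, -64.
3rd diffs: -18, -18, -18 (constant).
So s_k = -3k^3 + 4k^2 - 3k - 4.
Evaluating at k = 13 gives s_{13} = -5958.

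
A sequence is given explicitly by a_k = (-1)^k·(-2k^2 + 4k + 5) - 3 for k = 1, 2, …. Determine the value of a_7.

(-1)^7 = -1; -2k^2 + 4k + 5 at k=7 is -65; so a_7 = 62.

62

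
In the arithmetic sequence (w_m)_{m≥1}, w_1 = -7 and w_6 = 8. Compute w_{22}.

56

Common difference d = (8 - (-7)) / (6 - 1) = 3.
w_m = -7 + (m - 1)·3.
w_{22} = -7 + 21·3 = 56.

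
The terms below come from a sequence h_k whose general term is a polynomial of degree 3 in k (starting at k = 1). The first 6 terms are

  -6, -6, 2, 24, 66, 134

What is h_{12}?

1424

1st diffs: 0, 8, 22, 42, 68.
2nd diffs: 8, 14, 20, 26.
3rd diffs: 6, 6, 6 (constant).
Newton forward-difference form: h_k = -6 + 8·C(k-1,2) + 6·C(k-1,3).
At k = 12: k-1 = 11, so h_{12} = -6 + 440 + 990 = 1424.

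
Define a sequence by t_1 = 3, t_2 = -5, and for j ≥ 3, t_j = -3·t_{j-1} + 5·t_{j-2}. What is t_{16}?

-3462568315

Step forward from the initial values:
t_3 = 30, t_4 = -115, t_5 = 495, …, t_{13} = 46984395, t_{14} = -196985885, t_{15} = 825879630, t_{16} = -3462568315.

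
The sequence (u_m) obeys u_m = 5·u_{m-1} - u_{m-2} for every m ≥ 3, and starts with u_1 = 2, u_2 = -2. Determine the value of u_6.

Compute successive terms:
u_3 = -12;  u_4 = -58;  u_5 = -278;  u_6 = -1332.

-1332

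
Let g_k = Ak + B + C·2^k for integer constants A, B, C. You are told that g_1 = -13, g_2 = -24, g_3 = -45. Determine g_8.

Write the equations: A + B + 2C = -13; 2A + B + 4C = -24; 3A + B + 8C = -45.
Subtracting the first from the second: A + 2C = -11.
Subtracting the second from the third: A + 4C = -21.
Solving: C = -5, A = -1, then B = -2.
Therefore g_8 = -8 + (-2) + (-5)·256 = -1290.

-1290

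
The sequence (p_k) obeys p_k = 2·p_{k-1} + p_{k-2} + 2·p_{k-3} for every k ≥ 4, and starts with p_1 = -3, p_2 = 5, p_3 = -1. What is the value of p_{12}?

189

Compute successive terms:
p_4 = -3  p_5 = 3  p_6 = 1  p_7 = -1  p_8 = 5  p_9 = 11  p_{10} = 25  p_{11} = 71  p_{12} = 189.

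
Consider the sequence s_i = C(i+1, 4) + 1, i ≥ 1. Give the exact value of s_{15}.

1821

C(16, 4) = 1820, so s_{15} = 1821.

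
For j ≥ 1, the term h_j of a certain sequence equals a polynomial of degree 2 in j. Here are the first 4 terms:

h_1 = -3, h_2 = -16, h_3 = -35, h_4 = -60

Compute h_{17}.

-931

1st diffs: -13, -19, -25.
2nd diffs: -6, -6 (constant).
So h_j = -3j^2 - 4j + 4.
Evaluating at j = 17 gives h_{17} = -931.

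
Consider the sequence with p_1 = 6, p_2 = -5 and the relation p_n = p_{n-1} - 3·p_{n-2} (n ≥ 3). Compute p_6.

85

p_3 = -23, p_4 = -8, p_5 = 61, p_6 = 85.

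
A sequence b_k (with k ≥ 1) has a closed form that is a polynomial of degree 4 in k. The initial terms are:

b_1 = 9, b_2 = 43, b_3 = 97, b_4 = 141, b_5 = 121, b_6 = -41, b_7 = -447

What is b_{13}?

-16743

1st diffs: 34, 54, 44, -20, -162, -406.
2nd diffs: 20, -10, -64, -142, -244.
3rd diffs: -30, -54, -78, -102.
4th diffs: -24, -24, -24 (constant).
Newton forward-difference form: b_k = 9 + 34·C(k-1,1) + 20·C(k-1,2) + (-30)·C(k-1,3) + (-24)·C(k-1,4).
At k = 13: k-1 = 12, so b_{13} = 9 + 408 + 1320 - 6600 - 11880 = -16743.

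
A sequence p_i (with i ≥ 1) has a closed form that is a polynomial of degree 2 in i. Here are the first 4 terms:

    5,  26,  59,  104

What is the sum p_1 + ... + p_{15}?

1st diffs: 21, 33, 45.
2nd diffs: 12, 12 (constant).
Newton forward-difference form: p_i = 5 + 21·C(i-1,1) + 12·C(i-1,2).
Continuing: …, 161, 230, 311, 404, …, p_{15} = 1391.
Summing i = 1..15 (15 terms) gives 7740.

7740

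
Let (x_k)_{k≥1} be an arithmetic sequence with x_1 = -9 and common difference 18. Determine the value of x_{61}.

x_k = -9 + (k - 1)·18.
x_{61} = -9 + 60·18 = 1071.

1071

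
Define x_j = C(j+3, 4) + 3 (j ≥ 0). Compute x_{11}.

1004

C(14, 4) = 1001, so x_{11} = 1004.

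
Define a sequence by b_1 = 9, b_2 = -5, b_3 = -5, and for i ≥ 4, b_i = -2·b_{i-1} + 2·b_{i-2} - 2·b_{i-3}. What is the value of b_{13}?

b_4 = -18; b_5 = 36; b_6 = -98; b_7 = 304; b_8 = -876; b_9 = 2556; b_{10} = -7472; b_{11} = 21808; b_{12} = -63672; b_{13} = 185904.

185904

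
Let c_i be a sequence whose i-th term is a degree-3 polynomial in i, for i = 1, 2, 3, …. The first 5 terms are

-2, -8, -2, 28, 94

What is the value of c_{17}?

1st diffs: -6, 6, 30, 66.
2nd diffs: 12, 24, 36.
3rd diffs: 12, 12 (constant).
Newton forward-difference form: c_i = -2 + (-6)·C(i-1,1) + 12·C(i-1,2) + 12·C(i-1,3).
At i = 17: i-1 = 16, so c_{17} = -2 - 96 + 1440 + 6720 = 8062.

8062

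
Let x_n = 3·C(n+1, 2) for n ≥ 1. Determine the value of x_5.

45

C(6, 2) = 15, so x_5 = 45.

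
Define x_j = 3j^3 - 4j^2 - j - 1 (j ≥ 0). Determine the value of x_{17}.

x_{17} = 3·17^3 - 4·17^2 - 1·17 - 1 = 13565.

13565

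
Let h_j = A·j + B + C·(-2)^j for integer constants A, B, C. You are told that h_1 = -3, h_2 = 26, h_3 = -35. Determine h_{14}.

81914

At j = 1, 2, 3: A + B - 2C = -3; 2A + B + 4C = 26; 3A + B - 8C = -35.
Subtracting the first from the second: A + 6C = 29.
Subtracting the second from the third: A - 12C = -61.
Solving: C = 5, A = -1, then B = 8.
Hence h_{14} = -1·14 + 8 + 5·16384 = 81914.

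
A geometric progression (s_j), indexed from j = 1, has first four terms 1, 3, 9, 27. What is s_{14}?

1594323

Common ratio r = 3.
s_j = 1·3^(j-1).
s_{14} = 1·3^13 = 1594323.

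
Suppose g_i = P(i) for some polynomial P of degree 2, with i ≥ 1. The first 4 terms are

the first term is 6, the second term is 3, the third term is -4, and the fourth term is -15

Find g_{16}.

1st diffs: -3, -7, -11.
2nd diffs: -4, -4 (constant).
Newton forward-difference form: g_i = 6 + (-3)·C(i-1,1) + (-4)·C(i-1,2).
At i = 16: i-1 = 15, so g_{16} = 6 - 45 - 420 = -459.

-459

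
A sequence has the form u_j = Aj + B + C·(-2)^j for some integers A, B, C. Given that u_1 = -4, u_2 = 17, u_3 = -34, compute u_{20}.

Plug in j = 1, 2, 3: A + B - 2C = -4; 2A + B + 4C = 17; 3A + B - 8C = -34.
Subtracting the first from the second: A + 6C = 21.
Subtracting the second from the third: A - 12C = -51.
Solving: C = 4, A = -3, then B = 7.
Hence u_{20} = -3·20 + 7 + 4·1048576 = 4194251.

4194251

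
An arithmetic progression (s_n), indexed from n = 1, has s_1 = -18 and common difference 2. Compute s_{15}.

10

s_n = -18 + (n - 1)·2.
s_{15} = -18 + 14·2 = 10.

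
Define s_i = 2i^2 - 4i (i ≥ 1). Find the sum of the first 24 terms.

Over i = 1..24: Σi = 300, Σi² = 4900.
Total = (2)·4900 + (-4)·300 = 8600.

8600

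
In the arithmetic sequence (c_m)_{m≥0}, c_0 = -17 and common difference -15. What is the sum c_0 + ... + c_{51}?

-20774

c_m = -17 + (m - 0)·(-15).
c_{51} = -782; S = 52·(-17 + (-782))/2 = -20774.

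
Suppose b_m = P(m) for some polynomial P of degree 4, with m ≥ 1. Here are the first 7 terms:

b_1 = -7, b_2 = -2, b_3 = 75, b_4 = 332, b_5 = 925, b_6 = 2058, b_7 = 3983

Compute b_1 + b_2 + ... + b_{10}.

1st diffs: 5, 77, 257, 593, 1133, 1925.
2nd diffs: 72, 180, 336, 540, 792.
3rd diffs: 108, 156, 204, 252.
4th diffs: 48, 48, 48 (constant).
Newton forward-difference form: b_m = -7 + 5·C(m-1,1) + 72·C(m-1,2) + 108·C(m-1,3) + 48·C(m-1,4).
Continuing: 7000, 11457, 17750.
Summing m = 1..10 (10 terms) gives 43571.

43571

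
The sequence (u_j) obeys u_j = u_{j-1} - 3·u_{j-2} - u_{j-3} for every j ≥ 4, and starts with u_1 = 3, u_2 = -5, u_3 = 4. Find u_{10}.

319

u_4 = 16;  u_5 = 9;  u_6 = -43;  u_7 = -86;  u_8 = 34;  u_9 = 335;  u_{10} = 319.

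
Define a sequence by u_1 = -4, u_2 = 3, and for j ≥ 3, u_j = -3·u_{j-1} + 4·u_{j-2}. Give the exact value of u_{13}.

Compute successive terms:
u_3 = -25  u_4 = 87  u_5 = -361  …  u_{10} = 366999  u_{11} = -1468009  u_{12} = 5872023  u_{13} = -23488105.
(Characteristic roots are 1 and -4.)

-23488105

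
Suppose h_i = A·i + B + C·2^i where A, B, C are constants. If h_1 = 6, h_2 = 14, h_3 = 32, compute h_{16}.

Plug in i = 1, 2, 3: A + B + 2C = 6; 2A + B + 4C = 14; 3A + B + 8C = 32.
Subtracting the first from the second: A + 2C = 8.
Subtracting the second from the third: A + 4C = 18.
Solving: C = 5, A = -2, then B = -2.
Therefore h_{16} = -32 + (-2) + 5·65536 = 327646.

327646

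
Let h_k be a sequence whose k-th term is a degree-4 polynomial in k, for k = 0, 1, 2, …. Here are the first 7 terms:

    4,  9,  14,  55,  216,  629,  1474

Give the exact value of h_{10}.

1st diffs: 5, 5, 41, 161, 413, 845.
2nd diffs: 0, 36, 120, 252, 432.
3rd diffs: 36, 84, 132, 180.
4th diffs: 48, 48, 48 (constant).
Newton forward-difference form: h_k = 4 + 5·C(k,1) + 36·C(k,3) + 48·C(k,4).
At k = 10: k = 10, so h_{10} = 4 + 50 + 4320 + 10080 = 14454.

14454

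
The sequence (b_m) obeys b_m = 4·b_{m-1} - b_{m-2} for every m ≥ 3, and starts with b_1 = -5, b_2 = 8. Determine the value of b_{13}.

19684075

Applying the relation repeatedly:
b_3 = 37; b_4 = 140; b_5 = 523; …; b_{10} = 378680; b_{11} = 1413253; b_{12} = 5274332; b_{13} = 19684075.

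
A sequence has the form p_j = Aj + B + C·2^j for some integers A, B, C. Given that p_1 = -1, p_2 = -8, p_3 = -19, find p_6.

-140

The three given values yield: A + B + 2C = -1; 2A + B + 4C = -8; 3A + B + 8C = -19.
Subtracting the first from the second: A + 2C = -7.
Subtracting the second from the third: A + 4C = -11.
Solving: C = -2, A = -3, then B = 6.
Therefore p_6 = -18 + 6 + (-2)·64 = -140.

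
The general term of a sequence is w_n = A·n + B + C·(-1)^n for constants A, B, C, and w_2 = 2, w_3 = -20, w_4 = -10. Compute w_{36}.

-202

The three given values yield: 2A + B + C = 2; 3A + B - C = -20; 4A + B + C = -10.
Subtracting the first from the second: A - 2C = -22.
Subtracting the second from the third: A + 2C = 10.
Solving: C = 8, A = -6, then B = 6.
Hence w_{36} = -6·36 + 6 + 8·1 = -202.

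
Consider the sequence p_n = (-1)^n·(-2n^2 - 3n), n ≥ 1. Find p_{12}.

(-1)^12 = 1; -2n^2 - 3n at n=12 is -324; so p_{12} = -324.

-324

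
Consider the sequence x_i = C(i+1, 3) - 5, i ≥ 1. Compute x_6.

30

C(7, 3) = 35, so x_6 = 30.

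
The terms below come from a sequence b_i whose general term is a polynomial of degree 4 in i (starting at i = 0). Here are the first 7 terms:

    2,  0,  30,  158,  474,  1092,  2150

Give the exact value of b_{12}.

1st diffs: -2, 30, 128, 316, 618, 1058.
2nd diffs: 32, 98, 188, 302, 440.
3rd diffs: 66, 90, 114, 138.
4th diffs: 24, 24, 24 (constant).
Newton forward-difference form: b_i = 2 + (-2)·C(i,1) + 32·C(i,2) + 66·C(i,3) + 24·C(i,4).
At i = 12: i = 12, so b_{12} = 2 - 24 + 2112 + 14520 + 11880 = 28490.

28490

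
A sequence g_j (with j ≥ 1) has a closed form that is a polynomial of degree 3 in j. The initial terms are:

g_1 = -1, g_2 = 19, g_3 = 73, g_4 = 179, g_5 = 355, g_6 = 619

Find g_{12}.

5059

1st diffs: 20, 54, 106, 176, 264.
2nd diffs: 34, 52, 70, 88.
3rd diffs: 18, 18, 18 (constant).
Newton forward-difference form: g_j = -1 + 20·C(j-1,1) + 34·C(j-1,2) + 18·C(j-1,3).
At j = 12: j-1 = 11, so g_{12} = -1 + 220 + 1870 + 2970 = 5059.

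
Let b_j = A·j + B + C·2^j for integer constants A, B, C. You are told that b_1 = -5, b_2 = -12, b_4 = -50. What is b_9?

Write the equations: A + B + 2C = -5; 2A + B + 4C = -12; 4A + B + 16C = -50.
Subtracting the first from the second: A + 2C = -7.
Subtracting the second from the third: 2A + 12C = -38.
Solving: C = -3, A = -1, then B = 2.
Therefore b_9 = -9 + 2 + (-3)·512 = -1543.

-1543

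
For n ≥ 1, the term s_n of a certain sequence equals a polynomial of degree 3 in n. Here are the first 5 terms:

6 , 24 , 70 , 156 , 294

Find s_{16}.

1st diffs: 18, 46, 86, 138.
2nd diffs: 28, 40, 52.
3rd diffs: 12, 12 (constant).
So s_n = 2n^3 + 2n^2 - 2n + 4.
Evaluating at n = 16 gives s_{16} = 8676.

8676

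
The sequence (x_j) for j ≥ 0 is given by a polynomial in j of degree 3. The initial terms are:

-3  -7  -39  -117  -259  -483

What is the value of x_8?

-1827

1st diffs: -4, -32, -78, -142, -224.
2nd diffs: -28, -46, -64, -82.
3rd diffs: -18, -18, -18 (constant).
Newton forward-difference form: x_j = -3 + (-4)·C(j,1) + (-28)·C(j,2) + (-18)·C(j,3).
At j = 8: j = 8, so x_8 = -3 - 32 - 784 - 1008 = -1827.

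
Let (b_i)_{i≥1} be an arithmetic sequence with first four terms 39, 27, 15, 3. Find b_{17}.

Common difference d = -12.
b_i = 39 + (i - 1)·(-12).
b_{17} = 39 + 16·(-12) = -153.

-153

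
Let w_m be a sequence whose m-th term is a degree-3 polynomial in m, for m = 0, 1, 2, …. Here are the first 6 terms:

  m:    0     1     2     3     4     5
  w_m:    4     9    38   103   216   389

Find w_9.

1921

1st diffs: 5, 29, 65, 113, 173.
2nd diffs: 24, 36, 48, 60.
3rd diffs: 12, 12, 12 (constant).
Newton forward-difference form: w_m = 4 + 5·C(m,1) + 24·C(m,2) + 12·C(m,3).
At m = 9: m = 9, so w_9 = 4 + 45 + 864 + 1008 = 1921.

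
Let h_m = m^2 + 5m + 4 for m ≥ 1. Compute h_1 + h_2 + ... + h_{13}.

Over m = 1..13: Σm = 91, Σm² = 819.
Total = (1)·819 + (5)·91 + (4)·13 = 1326.

1326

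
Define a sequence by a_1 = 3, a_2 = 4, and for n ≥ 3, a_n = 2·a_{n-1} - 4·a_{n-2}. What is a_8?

Compute successive terms:
a_3 = -4, a_4 = -24, a_5 = -32, a_6 = 32, a_7 = 192, a_8 = 256.

256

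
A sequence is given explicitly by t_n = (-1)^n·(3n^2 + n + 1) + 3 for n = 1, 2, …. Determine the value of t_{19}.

-1100

(-1)^19 = -1; 3n^2 + n + 1 at n=19 is 1103; so t_{19} = -1100.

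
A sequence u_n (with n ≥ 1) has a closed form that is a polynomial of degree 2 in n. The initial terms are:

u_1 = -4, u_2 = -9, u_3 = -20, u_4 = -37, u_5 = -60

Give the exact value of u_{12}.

1st diffs: -5, -11, -17, -23.
2nd diffs: -6, -6, -6 (constant).
Newton forward-difference form: u_n = -4 + (-5)·C(n-1,1) + (-6)·C(n-1,2).
At n = 12: n-1 = 11, so u_{12} = -4 - 55 - 330 = -389.

-389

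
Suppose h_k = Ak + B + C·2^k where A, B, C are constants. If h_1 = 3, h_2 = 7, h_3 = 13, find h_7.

141

Write the equations: A + B + 2C = 3; 2A + B + 4C = 7; 3A + B + 8C = 13.
Subtracting the first from the second: A + 2C = 4.
Subtracting the second from the third: A + 4C = 6.
Solving: C = 1, A = 2, then B = -1.
So h_k = 2·k + (-1) + 1·2^k; at k=7 this is 141.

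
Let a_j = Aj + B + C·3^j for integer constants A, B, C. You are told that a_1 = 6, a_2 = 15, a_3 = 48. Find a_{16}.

Write the equations: A + B + 3C = 6; 2A + B + 9C = 15; 3A + B + 27C = 48.
Subtracting the first from the second: A + 6C = 9.
Subtracting the second from the third: A + 18C = 33.
Solving: C = 2, A = -3, then B = 3.
Hence a_{16} = -3·16 + 3 + 2·43046721 = 86093397.

86093397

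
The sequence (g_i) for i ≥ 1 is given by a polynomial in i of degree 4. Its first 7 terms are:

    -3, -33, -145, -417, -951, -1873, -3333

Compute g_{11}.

1st diffs: -30, -112, -272, -534, -922, -1460.
2nd diffs: -82, -160, -262, -388, -538.
3rd diffs: -78, -102, -126, -150.
4th diffs: -24, -24, -24 (constant).
Newton forward-difference form: g_i = -3 + (-30)·C(i-1,1) + (-82)·C(i-1,2) + (-78)·C(i-1,3) + (-24)·C(i-1,4).
At i = 11: i-1 = 10, so g_{11} = -3 - 300 - 3690 - 9360 - 5040 = -18393.

-18393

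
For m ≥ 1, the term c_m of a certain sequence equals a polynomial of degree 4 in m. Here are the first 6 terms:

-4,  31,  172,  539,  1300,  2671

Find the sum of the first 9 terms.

1st diffs: 35, 141, 367, 761, 1371.
2nd diffs: 106, 226, 394, 610.
3rd diffs: 120, 168, 216.
4th diffs: 48, 48 (constant).
Newton forward-difference form: c_m = -4 + 35·C(m-1,1) + 106·C(m-1,2) + 120·C(m-1,3) + 48·C(m-1,4).
Continuing: 4916, 8347, 13324.
Summing m = 1..9 (9 terms) gives 31296.

31296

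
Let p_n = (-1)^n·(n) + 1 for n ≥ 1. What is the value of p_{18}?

(-1)^18 = 1; n at n=18 is 18; so p_{18} = 19.

19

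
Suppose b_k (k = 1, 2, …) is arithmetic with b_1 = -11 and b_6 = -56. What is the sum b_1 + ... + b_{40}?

Common difference d = (-56 - (-11)) / (6 - 1) = -9.
b_k = -11 + (k - 1)·(-9).
b_{40} = -362; S = 40·(-11 + (-362))/2 = -7460.

-7460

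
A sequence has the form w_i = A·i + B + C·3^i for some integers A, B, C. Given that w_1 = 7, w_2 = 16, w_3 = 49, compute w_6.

1444

Write the equations: A + B + 3C = 7; 2A + B + 9C = 16; 3A + B + 27C = 49.
Subtracting the first from the second: A + 6C = 9.
Subtracting the second from the third: A + 18C = 33.
Solving: C = 2, A = -3, then B = 4.
Therefore w_6 = -18 + 4 + 2·729 = 1444.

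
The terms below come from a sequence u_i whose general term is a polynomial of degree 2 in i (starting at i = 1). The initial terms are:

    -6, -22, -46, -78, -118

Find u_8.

1st diffs: -16, -24, -32, -40.
2nd diffs: -8, -8, -8 (constant).
Newton forward-difference form: u_i = -6 + (-16)·C(i-1,1) + (-8)·C(i-1,2).
At i = 8: i-1 = 7, so u_8 = -6 - 112 - 168 = -286.

-286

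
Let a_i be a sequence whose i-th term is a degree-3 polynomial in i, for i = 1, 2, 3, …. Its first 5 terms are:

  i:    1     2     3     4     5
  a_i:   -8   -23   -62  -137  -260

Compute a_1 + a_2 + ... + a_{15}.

-28995

1st diffs: -15, -39, -75, -123.
2nd diffs: -24, -36, -48.
3rd diffs: -12, -12 (constant).
So a_i = -2i^3 - i - 5.
Continuing: …, -443, -698, -1037, -1472, …, a_{15} = -6770.
Summing i = 1..15 (15 terms) gives -28995.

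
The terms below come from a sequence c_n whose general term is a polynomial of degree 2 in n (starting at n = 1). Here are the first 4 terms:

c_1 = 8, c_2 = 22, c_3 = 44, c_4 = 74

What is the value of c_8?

1st diffs: 14, 22, 30.
2nd diffs: 8, 8 (constant).
So c_n = 4n^2 + 2n + 2.
Evaluating at n = 8 gives c_8 = 274.

274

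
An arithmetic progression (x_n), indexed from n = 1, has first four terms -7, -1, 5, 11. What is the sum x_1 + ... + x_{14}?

Common difference d = 6.
x_n = -7 + (n - 1)·6.
x_{14} = 71; S = 14·(-7 + 71)/2 = 448.

448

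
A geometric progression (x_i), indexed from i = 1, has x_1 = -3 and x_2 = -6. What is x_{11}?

Common ratio r = 2.
x_i = (-3)·2^(i-1).
x_{11} = (-3)·2^10 = -3072.

-3072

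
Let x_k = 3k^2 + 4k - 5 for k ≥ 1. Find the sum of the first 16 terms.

Over k = 1..16: Σk = 136, Σk² = 1496.
Total = (3)·1496 + (4)·136 + (-5)·16 = 4952.

4952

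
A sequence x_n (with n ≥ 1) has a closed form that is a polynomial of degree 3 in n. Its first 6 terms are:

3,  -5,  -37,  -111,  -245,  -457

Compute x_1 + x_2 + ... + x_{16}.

1st diffs: -8, -32, -74, -134, -212.
2nd diffs: -24, -42, -60, -78.
3rd diffs: -18, -18, -18 (constant).
Newton forward-difference form: x_n = 3 + (-8)·C(n-1,1) + (-24)·C(n-1,2) + (-18)·C(n-1,3).
Continuing: …, -765, -1187, -1741, -2445, …, x_{16} = -10827.
Summing n = 1..16 (16 terms) gives -47112.

-47112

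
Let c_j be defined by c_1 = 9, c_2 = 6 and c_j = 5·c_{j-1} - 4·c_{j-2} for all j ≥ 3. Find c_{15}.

-268435446

c_3 = -6;  c_4 = -54;  c_5 = -246;  …;  c_{12} = -4194294;  c_{13} = -16777206;  c_{14} = -67108854;  c_{15} = -268435446.
(Characteristic roots are 4 and 1.)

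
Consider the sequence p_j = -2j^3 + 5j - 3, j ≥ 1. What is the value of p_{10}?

p_{10} = -2·10^3 + 5·10 - 3 = -1953.

-1953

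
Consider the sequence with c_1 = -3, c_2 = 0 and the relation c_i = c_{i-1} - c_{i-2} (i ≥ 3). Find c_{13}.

c_3 = 3;  c_4 = 3;  c_5 = 0;  …;  c_{10} = 3;  c_{11} = 0;  c_{12} = -3;  c_{13} = -3.

-3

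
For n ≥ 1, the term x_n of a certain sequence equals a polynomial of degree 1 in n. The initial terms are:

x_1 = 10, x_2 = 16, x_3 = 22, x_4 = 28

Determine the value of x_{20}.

124

1st diffs: 6, 6, 6 (constant).
So x_n = 6n + 4.
Evaluating at n = 20 gives x_{20} = 124.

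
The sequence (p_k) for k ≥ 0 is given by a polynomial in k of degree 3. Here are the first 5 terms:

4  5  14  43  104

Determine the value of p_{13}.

4073

1st diffs: 1, 9, 29, 61.
2nd diffs: 8, 20, 32.
3rd diffs: 12, 12 (constant).
Newton forward-difference form: p_k = 4 + 1·C(k,1) + 8·C(k,2) + 12·C(k,3).
At k = 13: k = 13, so p_{13} = 4 + 13 + 624 + 3432 = 4073.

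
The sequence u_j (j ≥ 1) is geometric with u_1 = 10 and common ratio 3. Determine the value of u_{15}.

47829690

u_j = 10·3^(j-1).
u_{15} = 10·3^14 = 47829690.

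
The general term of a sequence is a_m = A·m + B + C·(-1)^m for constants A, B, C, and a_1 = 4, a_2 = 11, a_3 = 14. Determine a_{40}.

Write the equations: A + B - C = 4; 2A + B + C = 11; 3A + B - C = 14.
Subtracting the first from the second: A + 2C = 7.
Subtracting the second from the third: A - 2C = 3.
Solving: C = 1, A = 5, then B = 0.
So a_m = 5·m + 0 + 1·(-1)^m; at m=40 this is 201.

201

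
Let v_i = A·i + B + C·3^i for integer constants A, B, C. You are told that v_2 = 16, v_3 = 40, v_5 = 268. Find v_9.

19732

Plug in i = 2, 3, 5: 2A + B + 9C = 16; 3A + B + 27C = 40; 5A + B + 243C = 268.
Subtracting the first from the second: A + 18C = 24.
Subtracting the second from the third: 2A + 216C = 228.
Solving: C = 1, A = 6, then B = -5.
Therefore v_9 = 54 + (-5) + 1·19683 = 19732.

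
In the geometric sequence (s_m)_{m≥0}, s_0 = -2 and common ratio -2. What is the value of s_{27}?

s_m = (-2)·(-2)^(m-0).
s_{27} = (-2)·(-2)^27 = 268435456.

268435456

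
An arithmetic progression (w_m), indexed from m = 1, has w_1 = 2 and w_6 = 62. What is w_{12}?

Common difference d = (62 - 2) / (6 - 1) = 12.
w_m = 2 + (m - 1)·12.
w_{12} = 2 + 11·12 = 134.

134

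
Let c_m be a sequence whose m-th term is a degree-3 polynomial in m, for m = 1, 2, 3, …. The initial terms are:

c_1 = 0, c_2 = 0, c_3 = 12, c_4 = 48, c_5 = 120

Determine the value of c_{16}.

6720

1st diffs: 0, 12, 36, 72.
2nd diffs: 12, 24, 36.
3rd diffs: 12, 12 (constant).
Newton forward-difference form: c_m = 12·C(m-1,2) + 12·C(m-1,3).
At m = 16: m-1 = 15, so c_{16} = 1260 + 5460 = 6720.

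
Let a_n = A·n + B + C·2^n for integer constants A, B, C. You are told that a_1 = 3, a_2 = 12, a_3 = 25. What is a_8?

546

Write the equations: A + B + 2C = 3; 2A + B + 4C = 12; 3A + B + 8C = 25.
Subtracting the first from the second: A + 2C = 9.
Subtracting the second from the third: A + 4C = 13.
Solving: C = 2, A = 5, then B = -6.
Therefore a_8 = 40 + (-6) + 2·256 = 546.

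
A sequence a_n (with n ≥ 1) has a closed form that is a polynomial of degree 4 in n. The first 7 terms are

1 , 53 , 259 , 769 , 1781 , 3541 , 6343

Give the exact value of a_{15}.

117391

1st diffs: 52, 206, 510, 1012, 1760, 2802.
2nd diffs: 154, 304, 502, 748, 1042.
3rd diffs: 150, 198, 246, 294.
4th diffs: 48, 48, 48 (constant).
Newton forward-difference form: a_n = 1 + 52·C(n-1,1) + 154·C(n-1,2) + 150·C(n-1,3) + 48·C(n-1,4).
At n = 15: n-1 = 14, so a_{15} = 1 + 728 + 14014 + 54600 + 48048 = 117391.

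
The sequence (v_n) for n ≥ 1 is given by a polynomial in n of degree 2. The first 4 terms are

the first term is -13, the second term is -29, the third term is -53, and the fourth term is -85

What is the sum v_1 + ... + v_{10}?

1st diffs: -16, -24, -32.
2nd diffs: -8, -8 (constant).
Newton forward-difference form: v_n = -13 + (-16)·C(n-1,1) + (-8)·C(n-1,2).
Continuing: …, -125, -173, -229, -293, …, v_{10} = -445.
Summing n = 1..10 (10 terms) gives -1810.

-1810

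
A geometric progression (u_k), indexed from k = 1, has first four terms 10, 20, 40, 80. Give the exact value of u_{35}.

Common ratio r = 2.
u_k = 10·2^(k-1).
u_{35} = 10·2^34 = 171798691840.

171798691840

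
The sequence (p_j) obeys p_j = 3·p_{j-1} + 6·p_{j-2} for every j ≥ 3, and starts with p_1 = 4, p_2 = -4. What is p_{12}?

Step forward from the initial values:
p_3 = 12;  p_4 = 12;  p_5 = 108;  p_6 = 396;  p_7 = 1836;  p_8 = 7884;  p_9 = 34668;  p_{10} = 151308;  p_{11} = 661932;  p_{12} = 2893644.

2893644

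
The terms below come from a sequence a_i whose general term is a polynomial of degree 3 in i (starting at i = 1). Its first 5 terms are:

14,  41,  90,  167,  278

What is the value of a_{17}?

6446

1st diffs: 27, 49, 77, 111.
2nd diffs: 22, 28, 34.
3rd diffs: 6, 6 (constant).
Newton forward-difference form: a_i = 14 + 27·C(i-1,1) + 22·C(i-1,2) + 6·C(i-1,3).
At i = 17: i-1 = 16, so a_{17} = 14 + 432 + 2640 + 3360 = 6446.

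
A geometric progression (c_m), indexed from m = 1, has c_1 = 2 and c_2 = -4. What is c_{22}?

-4194304

Common ratio r = -2.
c_m = 2·(-2)^(m-1).
c_{22} = 2·(-2)^21 = -4194304.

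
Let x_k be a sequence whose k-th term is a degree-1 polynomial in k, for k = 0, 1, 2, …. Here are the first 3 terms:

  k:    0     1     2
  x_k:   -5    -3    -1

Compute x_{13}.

21

1st diffs: 2, 2 (constant).
So x_k = 2k - 5.
Evaluating at k = 13 gives x_{13} = 21.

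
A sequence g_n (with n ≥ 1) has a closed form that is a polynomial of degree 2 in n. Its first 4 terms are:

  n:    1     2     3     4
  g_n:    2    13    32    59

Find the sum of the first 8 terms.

1st diffs: 11, 19, 27.
2nd diffs: 8, 8 (constant).
Newton forward-difference form: g_n = 2 + 11·C(n-1,1) + 8·C(n-1,2).
Continuing: 94, 137, 188, 247.
Summing n = 1..8 (8 terms) gives 772.

772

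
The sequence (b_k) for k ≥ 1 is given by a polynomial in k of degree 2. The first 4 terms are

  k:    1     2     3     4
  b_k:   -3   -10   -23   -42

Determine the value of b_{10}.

1st diffs: -7, -13, -19.
2nd diffs: -6, -6 (constant).
Newton forward-difference form: b_k = -3 + (-7)·C(k-1,1) + (-6)·C(k-1,2).
At k = 10: k-1 = 9, so b_{10} = -3 - 63 - 216 = -282.

-282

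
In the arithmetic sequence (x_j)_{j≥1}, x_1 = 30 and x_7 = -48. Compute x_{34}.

Common difference d = (-48 - 30) / (7 - 1) = -13.
x_j = 30 + (j - 1)·(-13).
x_{34} = 30 + 33·(-13) = -399.

-399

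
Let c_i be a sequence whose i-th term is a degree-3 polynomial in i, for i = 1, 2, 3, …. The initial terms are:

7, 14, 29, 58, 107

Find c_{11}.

1157

1st diffs: 7, 15, 29, 49.
2nd diffs: 8, 14, 20.
3rd diffs: 6, 6 (constant).
Newton forward-difference form: c_i = 7 + 7·C(i-1,1) + 8·C(i-1,2) + 6·C(i-1,3).
At i = 11: i-1 = 10, so c_{11} = 7 + 70 + 360 + 720 = 1157.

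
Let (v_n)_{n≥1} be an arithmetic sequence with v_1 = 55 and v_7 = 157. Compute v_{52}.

922

Common difference d = (157 - 55) / (7 - 1) = 17.
v_n = 55 + (n - 1)·17.
v_{52} = 55 + 51·17 = 922.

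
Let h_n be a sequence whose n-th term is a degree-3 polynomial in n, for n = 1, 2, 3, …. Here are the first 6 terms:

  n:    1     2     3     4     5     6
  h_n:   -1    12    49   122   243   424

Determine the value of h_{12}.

1st diffs: 13, 37, 73, 121, 181.
2nd diffs: 24, 36, 48, 60.
3rd diffs: 12, 12, 12 (constant).
Newton forward-difference form: h_n = -1 + 13·C(n-1,1) + 24·C(n-1,2) + 12·C(n-1,3).
At n = 12: n-1 = 11, so h_{12} = -1 + 143 + 1320 + 1980 = 3442.

3442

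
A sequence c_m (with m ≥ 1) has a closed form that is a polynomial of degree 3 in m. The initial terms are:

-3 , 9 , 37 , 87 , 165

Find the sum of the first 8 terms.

1st diffs: 12, 28, 50, 78.
2nd diffs: 16, 22, 28.
3rd diffs: 6, 6 (constant).
So c_m = m^3 + 2m^2 - m - 5.
Continuing: 277, 429, 627.
Summing m = 1..8 (8 terms) gives 1628.

1628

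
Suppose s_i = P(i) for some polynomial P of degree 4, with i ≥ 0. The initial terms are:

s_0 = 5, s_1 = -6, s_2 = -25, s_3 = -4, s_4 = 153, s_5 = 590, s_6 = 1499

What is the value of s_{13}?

47286

1st diffs: -11, -19, 21, 157, 437, 909.
2nd diffs: -8, 40, 136, 280, 472.
3rd diffs: 48, 96, 144, 192.
4th diffs: 48, 48, 48 (constant).
Newton forward-difference form: s_i = 5 + (-11)·C(i,1) + (-8)·C(i,2) + 48·C(i,3) + 48·C(i,4).
At i = 13: i = 13, so s_{13} = 5 - 143 - 624 + 13728 + 34320 = 47286.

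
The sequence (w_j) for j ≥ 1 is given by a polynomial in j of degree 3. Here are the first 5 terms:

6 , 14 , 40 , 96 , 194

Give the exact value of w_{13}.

3930

1st diffs: 8, 26, 56, 98.
2nd diffs: 18, 30, 42.
3rd diffs: 12, 12 (constant).
So w_j = 2j^3 - 3j^2 + 3j + 4.
Evaluating at j = 13 gives w_{13} = 3930.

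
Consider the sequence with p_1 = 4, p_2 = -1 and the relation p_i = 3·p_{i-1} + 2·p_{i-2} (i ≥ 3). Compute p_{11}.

Compute successive terms:
p_3 = 5;  p_4 = 13;  p_5 = 49;  p_6 = 173;  p_7 = 617;  p_8 = 2197;  p_9 = 7825;  p_{10} = 27869;  p_{11} = 99257.

99257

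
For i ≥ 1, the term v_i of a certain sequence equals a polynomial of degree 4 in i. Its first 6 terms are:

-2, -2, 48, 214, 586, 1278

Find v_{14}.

1st diffs: 0, 50, 166, 372, 692.
2nd diffs: 50, 116, 206, 320.
3rd diffs: 66, 90, 114.
4th diffs: 24, 24 (constant).
So v_i = i^4 + i^3 - 6i^2 - 4i + 6.
Evaluating at i = 14 gives v_{14} = 39934.

39934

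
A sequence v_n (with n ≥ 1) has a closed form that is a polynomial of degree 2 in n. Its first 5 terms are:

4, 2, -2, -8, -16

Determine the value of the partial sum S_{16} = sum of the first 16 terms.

1st diffs: -2, -4, -6, -8.
2nd diffs: -2, -2, -2 (constant).
Newton forward-difference form: v_n = 4 + (-2)·C(n-1,1) + (-2)·C(n-1,2).
Continuing: …, -26, -38, -52, -68, …, v_{16} = -236.
Summing n = 1..16 (16 terms) gives -1296.

-1296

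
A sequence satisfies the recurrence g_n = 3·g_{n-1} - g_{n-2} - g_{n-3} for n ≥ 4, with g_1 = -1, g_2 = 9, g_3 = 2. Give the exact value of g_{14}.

-67611

Iterate the recurrence:
g_4 = -2, g_5 = -17, g_6 = -51, …, g_{11} = -4798, g_{12} = -11594, g_{13} = -28001, g_{14} = -67611.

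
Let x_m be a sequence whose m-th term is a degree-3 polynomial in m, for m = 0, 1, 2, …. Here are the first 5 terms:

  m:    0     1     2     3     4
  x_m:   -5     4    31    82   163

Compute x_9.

1228

1st diffs: 9, 27, 51, 81.
2nd diffs: 18, 24, 30.
3rd diffs: 6, 6 (constant).
Newton forward-difference form: x_m = -5 + 9·C(m,1) + 18·C(m,2) + 6·C(m,3).
At m = 9: m = 9, so x_9 = -5 + 81 + 648 + 504 = 1228.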